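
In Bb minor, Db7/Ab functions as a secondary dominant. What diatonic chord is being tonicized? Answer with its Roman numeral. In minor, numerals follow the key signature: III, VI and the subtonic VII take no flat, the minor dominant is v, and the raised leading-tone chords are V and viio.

VI

The chord is a dominant seventh chord on Db.
A dominant resolves down a perfect fifth: Db → Gb. In Bb minor, Gb is scale degree 6, i.e. VI.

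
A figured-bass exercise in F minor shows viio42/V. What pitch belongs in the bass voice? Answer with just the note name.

The applied chord viio42/V is rooted on B: B-D-F-Ab.
The figure 42 means third inversion — the seventh is in the bass.

Ab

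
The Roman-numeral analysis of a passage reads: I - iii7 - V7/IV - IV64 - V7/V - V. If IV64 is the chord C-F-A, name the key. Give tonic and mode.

C major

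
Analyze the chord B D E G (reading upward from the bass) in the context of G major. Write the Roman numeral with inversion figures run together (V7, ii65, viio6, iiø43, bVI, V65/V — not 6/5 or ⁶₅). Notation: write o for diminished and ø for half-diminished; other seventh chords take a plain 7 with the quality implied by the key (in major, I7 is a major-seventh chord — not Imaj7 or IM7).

vi43

The pitches E-G-B-D form a minor seventh chord rooted on E.
E is scale degree 6 in G major, and a minor seventh chord on that degree is written vi7.
With B in the bass the chord is in second inversion, so the figured bass is 43.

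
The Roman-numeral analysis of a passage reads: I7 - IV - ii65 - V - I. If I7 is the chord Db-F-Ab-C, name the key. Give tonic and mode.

I7 is given as Db-F-Ab-C — a major seventh chord with root Db.
If Db is scale degree 1 and the mode makes that degree carry a major seventh chord, the tonic is Db and the mode is major.

Db major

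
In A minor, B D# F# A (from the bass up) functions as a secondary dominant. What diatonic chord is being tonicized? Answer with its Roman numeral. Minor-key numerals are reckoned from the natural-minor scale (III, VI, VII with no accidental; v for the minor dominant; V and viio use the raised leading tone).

V

The chord is a dominant seventh chord on B.
A dominant resolves down a perfect fifth: B → E. In A minor, E is scale degree 5, i.e. V.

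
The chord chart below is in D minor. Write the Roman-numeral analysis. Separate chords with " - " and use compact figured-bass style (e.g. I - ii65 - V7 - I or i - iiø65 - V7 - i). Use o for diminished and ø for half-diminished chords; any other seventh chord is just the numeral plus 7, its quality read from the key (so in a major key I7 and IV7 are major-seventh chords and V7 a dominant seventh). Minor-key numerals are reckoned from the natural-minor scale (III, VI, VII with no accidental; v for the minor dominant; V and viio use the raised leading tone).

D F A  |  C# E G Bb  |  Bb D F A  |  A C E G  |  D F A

D-F-A: minor triad on D = scale degree 1 → i.
C#-E-G-Bb has root C#, degree 7 in D minor, so viio7.
Bb-D-F-A: root Bb is the submediant; major seventh chord there is VI7.
A-C-E-G has root A, degree 5 in D minor, so v7.
D-F-A: minor triad on D = scale degree 1 → i.

i - viio7 - VI7 - v7 - i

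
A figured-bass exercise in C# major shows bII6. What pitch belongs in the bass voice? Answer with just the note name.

bII in C# major has root D; the chord is D-F#-A.
The figure 6 means first inversion — the third is in the bass.

F#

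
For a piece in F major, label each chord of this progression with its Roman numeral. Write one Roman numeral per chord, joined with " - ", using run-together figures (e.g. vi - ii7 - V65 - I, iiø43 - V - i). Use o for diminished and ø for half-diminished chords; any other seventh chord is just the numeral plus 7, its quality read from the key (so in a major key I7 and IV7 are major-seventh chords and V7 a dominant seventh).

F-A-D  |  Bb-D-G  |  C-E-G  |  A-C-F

F-A-D: minor triad on D = scale degree 6 → vi6.
Bb-D-G: minor triad on G = scale degree 2 → ii6.
C-E-G: major triad on C = scale degree 5 → V.
A-C-F has root F, degree 1 in F major, so I6.

vi6 - ii6 - V - I6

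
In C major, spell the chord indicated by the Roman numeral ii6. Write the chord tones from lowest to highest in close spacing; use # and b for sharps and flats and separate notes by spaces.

The numeral's case and figure indicate a minor triad. In C major its root, the second degree, is D.
Stacking thirds from D gives D-F-A.
With the 6 figure the chord is in first inversion; from the bass F upward in close position it reads F-A-D.

F A D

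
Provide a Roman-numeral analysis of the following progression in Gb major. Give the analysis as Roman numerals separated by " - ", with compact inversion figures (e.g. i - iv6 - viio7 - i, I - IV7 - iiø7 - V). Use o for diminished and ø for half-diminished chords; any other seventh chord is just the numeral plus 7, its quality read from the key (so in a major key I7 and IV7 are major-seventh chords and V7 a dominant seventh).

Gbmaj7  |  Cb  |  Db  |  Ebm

I7 - IV - V - vi

Gbmaj7: root Gb is the tonic; major seventh chord there is I7.
Cb: major triad on Cb = scale degree 4 → IV.
Db: root Db is the dominant; major triad there is V.
Ebm: minor triad on Eb = scale degree 6 → vi.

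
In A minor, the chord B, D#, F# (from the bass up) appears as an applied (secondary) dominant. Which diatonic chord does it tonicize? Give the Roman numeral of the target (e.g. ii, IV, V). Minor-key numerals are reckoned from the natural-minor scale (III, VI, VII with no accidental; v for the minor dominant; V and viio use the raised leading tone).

The chord is a major triad on B.
A dominant resolves down a perfect fifth: B → E. In A minor, E is scale degree 5, i.e. V.

V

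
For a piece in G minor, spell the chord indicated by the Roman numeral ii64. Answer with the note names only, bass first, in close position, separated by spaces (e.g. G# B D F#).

E A C

ii64 is the minor supertonic, borrowed from the parallel major (the Dorian ii). In G minor that root is A.
So the chord is A-C-E, a minor triad.
The figured bass 64 indicates second inversion, placing the fifth (E) in the bass: E-A-C.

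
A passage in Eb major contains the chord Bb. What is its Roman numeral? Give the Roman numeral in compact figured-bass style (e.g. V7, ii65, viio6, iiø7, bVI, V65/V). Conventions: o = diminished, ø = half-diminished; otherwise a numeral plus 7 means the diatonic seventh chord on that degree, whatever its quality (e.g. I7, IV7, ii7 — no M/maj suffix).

V

Stacked in thirds the chord is Bb-D-F: a major triad on Bb.
Bb is scale degree 5 in Eb major, and a major triad on that degree is written V.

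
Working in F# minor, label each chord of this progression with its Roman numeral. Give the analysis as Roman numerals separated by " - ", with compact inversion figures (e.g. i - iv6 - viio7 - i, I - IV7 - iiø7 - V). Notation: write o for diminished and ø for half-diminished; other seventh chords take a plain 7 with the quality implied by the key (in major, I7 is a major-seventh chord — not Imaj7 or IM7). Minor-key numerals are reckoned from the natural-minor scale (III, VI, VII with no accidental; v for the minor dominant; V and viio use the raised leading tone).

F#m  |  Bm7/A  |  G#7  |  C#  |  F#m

i - iv42 - V7/V - V - i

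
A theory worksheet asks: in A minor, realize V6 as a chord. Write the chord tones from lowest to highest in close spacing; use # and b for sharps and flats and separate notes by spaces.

G# B E

In A minor, the fifth degree is E. The dominant is major (leading tone raised), so V is a major triad.
That chord is spelled E-G#-B.
The figured bass 6 indicates first inversion, placing the third (G#) in the bass: G#-B-E.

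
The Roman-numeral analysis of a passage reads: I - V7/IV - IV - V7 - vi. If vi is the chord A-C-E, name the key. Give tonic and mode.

C major

The anchor chord is a minor triad on A, labeled vi.
Counting down 5 scale steps from A places the tonic on C; a minor triad on degree 6 is diatonic only in major.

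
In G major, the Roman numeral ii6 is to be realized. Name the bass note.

C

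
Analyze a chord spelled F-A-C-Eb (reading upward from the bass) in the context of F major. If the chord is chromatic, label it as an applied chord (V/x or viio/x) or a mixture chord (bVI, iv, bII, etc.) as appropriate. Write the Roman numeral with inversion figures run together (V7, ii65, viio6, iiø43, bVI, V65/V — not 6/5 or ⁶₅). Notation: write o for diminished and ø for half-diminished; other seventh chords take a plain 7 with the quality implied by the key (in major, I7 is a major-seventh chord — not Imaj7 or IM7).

V7/IV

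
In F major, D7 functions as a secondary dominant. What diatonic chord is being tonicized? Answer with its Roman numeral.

The chord is a dominant seventh chord on D.
A dominant resolves down a perfect fifth: D → G. In F major, G is scale degree 2, i.e. ii.

ii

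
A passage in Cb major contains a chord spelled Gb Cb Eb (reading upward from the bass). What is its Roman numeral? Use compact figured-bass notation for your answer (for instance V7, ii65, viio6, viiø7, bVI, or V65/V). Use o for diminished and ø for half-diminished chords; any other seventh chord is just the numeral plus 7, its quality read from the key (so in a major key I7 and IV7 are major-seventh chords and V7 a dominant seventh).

I64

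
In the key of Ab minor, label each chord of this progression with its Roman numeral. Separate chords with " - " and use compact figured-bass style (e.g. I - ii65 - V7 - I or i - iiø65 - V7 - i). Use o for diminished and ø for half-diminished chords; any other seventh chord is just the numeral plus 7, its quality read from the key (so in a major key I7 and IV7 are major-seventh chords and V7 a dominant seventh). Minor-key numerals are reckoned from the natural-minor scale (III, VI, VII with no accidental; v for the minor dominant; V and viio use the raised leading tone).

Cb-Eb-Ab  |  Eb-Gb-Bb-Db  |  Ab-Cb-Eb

Cb-Eb-Ab: minor triad on Ab = scale degree 1 → i6.
Eb-Gb-Bb-Db: root Eb is the dominant; minor seventh chord there is v7.
Ab-Cb-Eb has root Ab, degree 1 in Ab minor, so i.

i6 - v7 - i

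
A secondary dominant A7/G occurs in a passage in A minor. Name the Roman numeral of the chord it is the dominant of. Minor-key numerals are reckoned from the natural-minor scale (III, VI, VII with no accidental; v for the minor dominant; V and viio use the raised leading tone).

iv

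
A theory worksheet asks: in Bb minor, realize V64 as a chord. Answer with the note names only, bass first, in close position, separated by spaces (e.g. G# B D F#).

In Bb minor, the fifth degree is F. The dominant is major (leading tone raised), so V is a major triad.
That chord is spelled F-A-C.
The figured bass 64 indicates second inversion, placing the fifth (C) in the bass: C-F-A.

C F A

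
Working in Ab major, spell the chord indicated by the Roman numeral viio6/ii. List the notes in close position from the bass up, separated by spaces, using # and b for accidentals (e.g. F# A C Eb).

viio6/ii is a secondary leading-tone chord. The target ii is Bb in Ab major; the applied chord is rooted a semitone below, on A.
Building a diminished triad on A gives A-C-Eb.
The figured bass 6 indicates first inversion, placing the third (C) in the bass: C-Eb-A.

C Eb A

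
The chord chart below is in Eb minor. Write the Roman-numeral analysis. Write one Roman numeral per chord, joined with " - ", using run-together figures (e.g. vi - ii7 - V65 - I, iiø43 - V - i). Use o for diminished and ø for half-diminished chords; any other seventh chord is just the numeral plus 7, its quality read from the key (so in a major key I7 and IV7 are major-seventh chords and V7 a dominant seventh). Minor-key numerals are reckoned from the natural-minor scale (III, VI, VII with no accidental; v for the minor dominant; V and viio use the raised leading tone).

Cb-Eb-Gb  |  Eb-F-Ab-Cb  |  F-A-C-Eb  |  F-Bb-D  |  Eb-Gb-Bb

VI - iiø42 - V7/V - V64 - i

Cb-Eb-Gb has root Cb, degree 6 in Eb minor, so VI.
Eb-F-Ab-Cb has root F, degree 2 in Eb minor, so iiø42.
F-A-C-Eb: a dominant seventh chord on F, the applied dominant of V → V7/V.
F-Bb-D: major triad on Bb = scale degree 5 → V64.
Eb-Gb-Bb: minor triad on Eb = scale degree 1 → i.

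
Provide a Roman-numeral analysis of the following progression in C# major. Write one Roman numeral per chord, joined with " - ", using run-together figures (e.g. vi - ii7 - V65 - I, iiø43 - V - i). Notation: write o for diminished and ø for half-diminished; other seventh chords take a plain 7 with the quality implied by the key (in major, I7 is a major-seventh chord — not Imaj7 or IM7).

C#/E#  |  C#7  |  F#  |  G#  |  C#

C#/E#: major triad on C# = scale degree 1 → I6.
C#7: chromatic; C# is V of IV, so V7/IV.
F#: major triad on F# = scale degree 4 → IV.
G#: major triad on G# = scale degree 5 → V.
C# has root C#, degree 1 in C# major, so I.

I6 - V7/IV - IV - V - I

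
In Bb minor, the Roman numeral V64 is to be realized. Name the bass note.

C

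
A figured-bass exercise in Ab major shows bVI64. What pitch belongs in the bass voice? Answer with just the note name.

Cb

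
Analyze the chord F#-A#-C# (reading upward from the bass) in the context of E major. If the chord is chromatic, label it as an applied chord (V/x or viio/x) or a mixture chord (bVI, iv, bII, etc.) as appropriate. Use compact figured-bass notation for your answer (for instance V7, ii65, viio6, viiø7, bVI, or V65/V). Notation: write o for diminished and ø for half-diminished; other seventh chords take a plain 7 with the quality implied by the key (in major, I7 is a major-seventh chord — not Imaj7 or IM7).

Stacked in thirds the chord is F#-A#-C#: a major triad on F#.
F# is not a diatonic chord root with this quality in E major, but it lies a perfect fifth above B (V), so the chord functions as an applied dominant of V.

V/V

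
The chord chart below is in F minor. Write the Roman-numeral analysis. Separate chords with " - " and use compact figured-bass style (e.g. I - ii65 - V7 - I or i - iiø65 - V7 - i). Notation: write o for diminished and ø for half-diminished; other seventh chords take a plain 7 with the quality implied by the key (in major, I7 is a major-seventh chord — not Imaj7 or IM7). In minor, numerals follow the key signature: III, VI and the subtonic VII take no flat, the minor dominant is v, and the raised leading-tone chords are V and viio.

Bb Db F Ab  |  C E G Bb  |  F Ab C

iv7 - V7 - i

Bb-Db-F-Ab: minor seventh chord on Bb = scale degree 4 → iv7.
C-E-G-Bb: dominant seventh chord on C = scale degree 5 → V7.
F-Ab-C: root F is the tonic; minor triad there is i.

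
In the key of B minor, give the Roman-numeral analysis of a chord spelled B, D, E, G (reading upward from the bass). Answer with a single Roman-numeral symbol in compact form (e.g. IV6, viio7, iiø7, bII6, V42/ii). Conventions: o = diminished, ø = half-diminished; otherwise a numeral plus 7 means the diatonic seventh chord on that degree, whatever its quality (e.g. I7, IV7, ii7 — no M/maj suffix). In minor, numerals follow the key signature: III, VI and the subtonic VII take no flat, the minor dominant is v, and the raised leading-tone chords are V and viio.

iv43

Stacked in thirds the chord is E-G-B-D: a minor seventh chord on E.
In B minor, E is the subdominant; the diatonic minor seventh chord there is iv7.
With B in the bass the chord is in second inversion, so the figured bass is 43.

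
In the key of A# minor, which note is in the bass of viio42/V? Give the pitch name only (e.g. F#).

The applied chord viio42/V is rooted on D##: D##-F##-A#-C#.
The figure 42 means third inversion — the seventh is in the bass.

C#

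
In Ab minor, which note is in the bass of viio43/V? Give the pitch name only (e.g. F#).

The applied chord viio43/V is rooted on D: D-F-Ab-Cb.
The figure 43 means second inversion — the fifth is in the bass.

Ab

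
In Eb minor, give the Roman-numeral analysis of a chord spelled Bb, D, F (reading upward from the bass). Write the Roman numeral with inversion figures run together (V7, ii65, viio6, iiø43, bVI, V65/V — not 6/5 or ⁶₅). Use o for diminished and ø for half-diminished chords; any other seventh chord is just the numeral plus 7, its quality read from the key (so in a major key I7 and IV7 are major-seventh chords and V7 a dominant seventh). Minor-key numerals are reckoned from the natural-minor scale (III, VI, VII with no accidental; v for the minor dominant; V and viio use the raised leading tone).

V

Stacked in thirds the chord is Bb-D-F: a major triad on Bb.
Bb is scale degree 5 in Eb minor, and a major triad on that degree is written V.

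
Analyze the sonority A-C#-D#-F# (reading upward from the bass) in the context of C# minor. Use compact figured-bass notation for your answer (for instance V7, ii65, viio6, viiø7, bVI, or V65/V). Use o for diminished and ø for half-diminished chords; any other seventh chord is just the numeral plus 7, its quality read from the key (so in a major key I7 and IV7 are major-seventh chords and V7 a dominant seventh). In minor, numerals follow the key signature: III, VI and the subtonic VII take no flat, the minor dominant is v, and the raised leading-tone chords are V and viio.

The pitches D#-F#-A-C# form a half-diminished seventh chord rooted on D#.
D# is scale degree 2 in C# minor, and a half-diminished seventh chord on that degree is written iiø7.
With A in the bass the chord is in second inversion, so the figured bass is 43.

iiø43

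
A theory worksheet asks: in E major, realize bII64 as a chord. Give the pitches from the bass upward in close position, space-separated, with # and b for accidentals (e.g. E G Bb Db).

Scale degree 2 in E major is F#; lowering it a half step gives F. bII64 is the Neapolitan chord — a major triad on the lowered second degree.
So the chord is F-A-C, a major triad.
The figured bass 64 indicates second inversion, placing the fifth (C) in the bass: C-F-A.

C F A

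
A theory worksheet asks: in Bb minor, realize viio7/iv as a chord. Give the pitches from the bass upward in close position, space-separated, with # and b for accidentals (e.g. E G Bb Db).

D F Ab Cb

viio7/iv is a secondary leading-tone chord. The target iv is Eb in Bb minor; the applied chord is rooted a semitone below, on D.
Building a fully diminished seventh chord on D gives D-F-Ab-Cb.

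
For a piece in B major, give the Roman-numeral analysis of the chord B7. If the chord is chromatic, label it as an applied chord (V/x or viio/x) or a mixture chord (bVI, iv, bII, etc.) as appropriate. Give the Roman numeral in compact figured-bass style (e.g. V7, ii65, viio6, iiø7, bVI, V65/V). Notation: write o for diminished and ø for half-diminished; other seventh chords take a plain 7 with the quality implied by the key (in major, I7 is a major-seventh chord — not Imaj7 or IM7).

V7/IV

The pitches B-D#-F#-A form a dominant seventh chord rooted on B.
B is not a diatonic chord root with this quality in B major, but it lies a perfect fifth above E (IV), so the chord functions as an applied dominant of IV.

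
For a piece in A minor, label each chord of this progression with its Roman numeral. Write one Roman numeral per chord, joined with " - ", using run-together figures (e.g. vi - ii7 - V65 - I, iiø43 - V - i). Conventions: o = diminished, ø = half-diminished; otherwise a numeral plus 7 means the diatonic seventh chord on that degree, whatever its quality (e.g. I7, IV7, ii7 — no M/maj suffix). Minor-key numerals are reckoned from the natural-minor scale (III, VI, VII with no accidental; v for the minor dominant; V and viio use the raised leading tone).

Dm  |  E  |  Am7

iv - V - i7

Dm: minor triad on D = scale degree 4 → iv.
E: root E is the dominant; major triad there is V.
Am7: root A is the tonic; minor seventh chord there is i7.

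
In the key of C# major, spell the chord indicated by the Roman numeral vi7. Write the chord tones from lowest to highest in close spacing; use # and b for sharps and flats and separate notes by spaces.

In C# major, the submediant is A#, and the diatonic chord built there is a minor seventh chord.
Stacking thirds from A# gives A#-C#-E#-G#.

A# C# E# G#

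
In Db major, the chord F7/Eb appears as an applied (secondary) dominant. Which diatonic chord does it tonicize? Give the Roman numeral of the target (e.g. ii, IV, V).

The chord is a dominant seventh chord on F.
A dominant resolves down a perfect fifth: F → Bb. In Db major, Bb is scale degree 6, i.e. vi.

vi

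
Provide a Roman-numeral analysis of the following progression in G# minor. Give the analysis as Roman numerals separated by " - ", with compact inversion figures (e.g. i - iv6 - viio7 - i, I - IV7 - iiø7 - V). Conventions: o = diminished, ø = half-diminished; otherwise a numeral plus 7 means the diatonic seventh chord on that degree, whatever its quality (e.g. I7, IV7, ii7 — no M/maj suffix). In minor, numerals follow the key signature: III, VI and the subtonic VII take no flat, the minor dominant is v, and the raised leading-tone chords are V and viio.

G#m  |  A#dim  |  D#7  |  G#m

G#m: minor triad on G# = scale degree 1 → i.
A#dim has root A#, degree 2 in G# minor, so iio.
D#7 has root D#, degree 5 in G# minor, so V7.
G#m: minor triad on G# = scale degree 1 → i.

i - iio - V7 - i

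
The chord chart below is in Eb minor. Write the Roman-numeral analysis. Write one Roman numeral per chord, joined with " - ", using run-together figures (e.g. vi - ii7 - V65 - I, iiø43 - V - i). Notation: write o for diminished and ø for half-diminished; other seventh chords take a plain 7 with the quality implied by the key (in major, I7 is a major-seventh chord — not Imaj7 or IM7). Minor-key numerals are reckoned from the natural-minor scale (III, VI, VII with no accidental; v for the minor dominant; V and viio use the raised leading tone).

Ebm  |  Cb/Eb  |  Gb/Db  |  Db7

i - VI6 - III64 - VII7

Ebm: root Eb is the tonic; minor triad there is i.
Cb/Eb: major triad on Cb = scale degree 6 → VI6.
Gb/Db: root Gb is the mediant; major triad there is III64.
Db7: root Db is the subtonic; dominant seventh chord there is VII7.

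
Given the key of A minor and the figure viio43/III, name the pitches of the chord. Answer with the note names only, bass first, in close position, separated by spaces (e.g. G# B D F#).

F Ab B D

The slash marks an applied leading-tone chord: viio of III. In A minor, III is C, so the leading tone to it is B, a half step below.
Building a fully diminished seventh chord on B gives B-D-F-Ab.
The figured bass 43 indicates second inversion, placing the fifth (F) in the bass: F-Ab-B-D.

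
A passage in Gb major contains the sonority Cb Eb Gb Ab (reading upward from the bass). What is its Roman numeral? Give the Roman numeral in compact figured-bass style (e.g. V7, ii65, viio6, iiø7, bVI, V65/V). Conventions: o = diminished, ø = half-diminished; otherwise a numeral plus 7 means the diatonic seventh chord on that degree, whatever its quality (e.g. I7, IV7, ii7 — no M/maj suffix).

Stacked in thirds the chord is Ab-Cb-Eb-Gb: a minor seventh chord on Ab.
In Gb major, Ab is the supertonic; the diatonic minor seventh chord there is ii7.
With Cb in the bass the chord is in first inversion, so the figured bass is 65.

ii65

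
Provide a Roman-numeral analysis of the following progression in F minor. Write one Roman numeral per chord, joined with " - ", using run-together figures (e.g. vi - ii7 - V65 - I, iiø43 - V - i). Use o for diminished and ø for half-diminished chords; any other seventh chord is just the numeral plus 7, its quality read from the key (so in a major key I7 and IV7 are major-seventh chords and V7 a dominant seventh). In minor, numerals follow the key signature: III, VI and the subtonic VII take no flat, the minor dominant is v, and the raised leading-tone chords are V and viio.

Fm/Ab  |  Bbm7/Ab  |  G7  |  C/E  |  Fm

Fm/Ab has root F, degree 1 in F minor, so i6.
Bbm7/Ab: minor seventh chord on Bb = scale degree 4 → iv42.
G7: chromatic; G is V of V, so V7/V.
C/E: major triad on C = scale degree 5 → V6.
Fm: minor triad on F = scale degree 1 → i.

i6 - iv42 - V7/V - V6 - i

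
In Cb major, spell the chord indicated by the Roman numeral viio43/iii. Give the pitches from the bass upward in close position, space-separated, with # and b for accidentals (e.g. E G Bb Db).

viio43/iii is a secondary leading-tone chord. The target iii is Eb in Cb major; the applied chord is rooted a semitone below, on D.
Building a fully diminished seventh chord on D gives D-F-Ab-Cb.
With the 43 figure the chord is in second inversion; from the bass Ab upward in close position it reads Ab-Cb-D-F.

Ab Cb D F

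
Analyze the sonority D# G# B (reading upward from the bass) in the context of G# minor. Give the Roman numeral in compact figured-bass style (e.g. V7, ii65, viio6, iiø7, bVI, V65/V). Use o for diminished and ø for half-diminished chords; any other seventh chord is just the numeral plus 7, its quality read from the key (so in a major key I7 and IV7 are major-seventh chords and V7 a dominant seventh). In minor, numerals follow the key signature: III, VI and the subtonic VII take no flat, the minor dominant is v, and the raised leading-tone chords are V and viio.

i64

The pitches G#-B-D# form a minor triad rooted on G#.
In G# minor, G# is the tonic; the diatonic minor triad there is i.
With D# in the bass the chord is in second inversion, so the figured bass is 64.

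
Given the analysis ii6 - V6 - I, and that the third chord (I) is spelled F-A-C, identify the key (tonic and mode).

F major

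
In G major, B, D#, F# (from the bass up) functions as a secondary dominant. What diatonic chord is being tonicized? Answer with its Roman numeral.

The chord is a major triad on B.
A dominant resolves down a perfect fifth: B → E. In G major, E is scale degree 6, i.e. vi.

vi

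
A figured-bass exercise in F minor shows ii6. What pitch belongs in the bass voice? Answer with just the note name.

Bb

ii in F minor has root G; the chord is G-Bb-D.
The figure 6 means first inversion — the third is in the bass.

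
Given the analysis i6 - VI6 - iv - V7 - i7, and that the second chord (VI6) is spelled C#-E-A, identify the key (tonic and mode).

VI6 is given as C#-E-A — a major triad with root A.
Counting down 5 scale steps from A places the tonic on C#; a major triad on degree 6 is diatonic only in minor.

C# minor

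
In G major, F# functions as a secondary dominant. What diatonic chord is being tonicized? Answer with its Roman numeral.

iii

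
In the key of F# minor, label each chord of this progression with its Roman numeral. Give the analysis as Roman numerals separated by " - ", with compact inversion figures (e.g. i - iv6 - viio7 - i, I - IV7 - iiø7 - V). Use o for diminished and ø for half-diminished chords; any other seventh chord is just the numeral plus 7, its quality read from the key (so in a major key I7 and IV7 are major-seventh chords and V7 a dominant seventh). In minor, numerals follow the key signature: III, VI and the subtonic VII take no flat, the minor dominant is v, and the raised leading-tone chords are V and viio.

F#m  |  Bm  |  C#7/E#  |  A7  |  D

F#m has root F#, degree 1 in F# minor, so i.
Bm has root B, degree 4 in F# minor, so iv.
C#7/E#: dominant seventh chord on C# = scale degree 5 → V65.
A7: a dominant seventh chord on A, the applied dominant of VI → V7/VI.
D: root D is the submediant; major triad there is VI.

i - iv - V65 - V7/VI - VI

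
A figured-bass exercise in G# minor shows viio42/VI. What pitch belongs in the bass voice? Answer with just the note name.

The applied chord viio42/VI is rooted on D#: D#-F#-A-C.
The figure 42 means third inversion — the seventh is in the bass.

C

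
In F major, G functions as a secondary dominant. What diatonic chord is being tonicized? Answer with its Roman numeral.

V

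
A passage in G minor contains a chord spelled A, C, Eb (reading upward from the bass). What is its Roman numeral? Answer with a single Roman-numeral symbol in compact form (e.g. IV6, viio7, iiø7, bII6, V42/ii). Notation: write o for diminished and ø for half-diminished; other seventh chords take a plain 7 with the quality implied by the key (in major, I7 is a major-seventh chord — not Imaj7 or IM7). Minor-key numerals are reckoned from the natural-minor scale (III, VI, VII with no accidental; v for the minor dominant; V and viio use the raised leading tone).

The pitches A-C-Eb form a diminished triad rooted on A.
In G minor, A is the supertonic; the diatonic diminished triad there is iio.

iio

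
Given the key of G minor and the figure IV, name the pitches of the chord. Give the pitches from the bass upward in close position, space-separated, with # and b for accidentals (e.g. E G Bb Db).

C E G

IV is the major subdominant, borrowed from the parallel major. In G minor that root is C.
So the chord is C-E-G.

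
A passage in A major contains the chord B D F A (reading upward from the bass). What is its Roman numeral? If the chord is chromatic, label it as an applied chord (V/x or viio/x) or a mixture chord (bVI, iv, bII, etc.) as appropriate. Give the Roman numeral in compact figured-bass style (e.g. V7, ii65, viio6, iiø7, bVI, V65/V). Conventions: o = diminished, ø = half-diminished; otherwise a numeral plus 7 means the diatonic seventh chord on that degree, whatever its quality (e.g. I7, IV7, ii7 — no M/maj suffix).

Stacked in thirds the chord is B-D-F-A: a half-diminished seventh chord on B.
B is the second degree of A major. This is the half-diminished supertonic seventh, borrowed from the parallel minor.

iiø7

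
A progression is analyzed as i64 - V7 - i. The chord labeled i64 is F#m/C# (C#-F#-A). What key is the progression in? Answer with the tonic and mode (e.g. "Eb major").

F# minor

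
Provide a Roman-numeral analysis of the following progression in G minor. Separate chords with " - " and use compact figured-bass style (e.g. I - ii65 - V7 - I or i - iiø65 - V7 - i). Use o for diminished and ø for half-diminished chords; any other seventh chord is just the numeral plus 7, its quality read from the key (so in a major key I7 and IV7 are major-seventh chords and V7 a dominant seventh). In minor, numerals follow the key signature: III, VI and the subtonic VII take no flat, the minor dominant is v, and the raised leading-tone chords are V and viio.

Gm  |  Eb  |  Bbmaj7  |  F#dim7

i - VI - III7 - viio7

Gm: minor triad on G = scale degree 1 → i.
Eb: root Eb is the submediant; major triad there is VI.
Bbmaj7: major seventh chord on Bb = scale degree 3 → III7.
F#dim7 has root F#, degree 7 in G minor, so viio7.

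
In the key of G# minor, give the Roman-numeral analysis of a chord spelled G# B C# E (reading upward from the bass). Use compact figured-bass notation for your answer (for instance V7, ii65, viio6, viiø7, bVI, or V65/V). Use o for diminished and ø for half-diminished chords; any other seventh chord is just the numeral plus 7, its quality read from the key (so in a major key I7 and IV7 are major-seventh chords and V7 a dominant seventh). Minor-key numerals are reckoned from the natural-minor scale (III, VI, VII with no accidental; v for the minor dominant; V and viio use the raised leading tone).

iv43

The pitches C#-E-G#-B form a minor seventh chord rooted on C#.
In G# minor, C# is the subdominant; the diatonic minor seventh chord there is iv7.
With G# in the bass the chord is in second inversion, so the figured bass is 43.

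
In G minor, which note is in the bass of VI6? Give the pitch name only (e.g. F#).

G

VI in G minor has root Eb; the chord is Eb-G-Bb.
The figure 6 means first inversion — the third is in the bass.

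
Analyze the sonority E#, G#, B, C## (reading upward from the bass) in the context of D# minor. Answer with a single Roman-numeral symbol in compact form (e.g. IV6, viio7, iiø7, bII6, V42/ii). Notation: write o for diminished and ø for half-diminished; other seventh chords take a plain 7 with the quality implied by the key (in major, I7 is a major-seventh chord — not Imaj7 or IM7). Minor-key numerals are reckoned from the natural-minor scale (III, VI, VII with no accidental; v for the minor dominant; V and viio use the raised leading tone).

viio65

The pitches C##-E#-G#-B form a fully diminished seventh chord rooted on C##.
C## is scale degree 7 in D# minor, and a fully diminished seventh chord on that degree is written viio7.
With E# in the bass the chord is in first inversion, so the figured bass is 65.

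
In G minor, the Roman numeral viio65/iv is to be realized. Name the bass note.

D

The applied chord viio65/iv is rooted on B: B-D-F-Ab.
The figure 65 means first inversion — the third is in the bass.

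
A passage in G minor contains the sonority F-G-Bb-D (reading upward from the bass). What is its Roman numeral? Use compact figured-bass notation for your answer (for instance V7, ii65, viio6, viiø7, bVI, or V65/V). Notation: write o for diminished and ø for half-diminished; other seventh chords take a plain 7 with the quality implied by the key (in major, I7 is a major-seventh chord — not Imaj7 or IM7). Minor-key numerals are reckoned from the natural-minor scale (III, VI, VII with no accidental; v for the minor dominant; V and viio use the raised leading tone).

The pitches G-Bb-D-F form a minor seventh chord rooted on G.
In G minor, G is the tonic; the diatonic minor seventh chord there is i7.
With F in the bass the chord is in third inversion, so the figured bass is 42.

i42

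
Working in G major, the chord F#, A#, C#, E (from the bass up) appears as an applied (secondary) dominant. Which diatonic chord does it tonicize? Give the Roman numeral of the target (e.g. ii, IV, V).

The chord is a dominant seventh chord on F#.
A dominant resolves down a perfect fifth: F# → B. In G major, B is scale degree 3, i.e. iii.

iii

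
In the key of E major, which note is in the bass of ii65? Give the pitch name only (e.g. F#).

ii in E major has root F#; the chord is F#-A-C#-E.
The figure 65 means first inversion — the third is in the bass.

A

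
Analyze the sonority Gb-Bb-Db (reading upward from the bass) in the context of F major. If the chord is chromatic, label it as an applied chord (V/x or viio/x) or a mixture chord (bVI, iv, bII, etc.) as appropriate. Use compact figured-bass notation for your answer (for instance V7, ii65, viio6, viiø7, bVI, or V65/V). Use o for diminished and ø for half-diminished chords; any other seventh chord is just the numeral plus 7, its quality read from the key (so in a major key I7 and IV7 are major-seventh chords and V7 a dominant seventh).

The pitches Gb-Bb-Db form a major triad rooted on Gb.
Gb is the lowered second degree of F major (diatonic 2 would be G). This is the Neapolitan chord — a major triad on the lowered second degree.

bII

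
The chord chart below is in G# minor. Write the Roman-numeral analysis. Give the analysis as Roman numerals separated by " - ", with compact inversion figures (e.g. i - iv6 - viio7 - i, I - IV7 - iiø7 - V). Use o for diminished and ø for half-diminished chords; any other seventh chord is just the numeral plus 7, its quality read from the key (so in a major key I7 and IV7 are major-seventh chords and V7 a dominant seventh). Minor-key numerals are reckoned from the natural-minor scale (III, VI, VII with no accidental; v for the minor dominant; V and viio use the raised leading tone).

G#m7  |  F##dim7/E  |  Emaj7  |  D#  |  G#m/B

G#m7 has root G#, degree 1 in G# minor, so i7.
F##dim7/E: root F## is the leading tone; fully diminished seventh chord there is viio42.
Emaj7: major seventh chord on E = scale degree 6 → VI7.
D#: major triad on D# = scale degree 5 → V.
G#m/B has root G#, degree 1 in G# minor, so i6.

i7 - viio42 - VI7 - V - i6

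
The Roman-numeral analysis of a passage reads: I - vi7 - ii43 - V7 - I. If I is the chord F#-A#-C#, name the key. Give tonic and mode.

F# major

The anchor chord is a major triad on F#, labeled I.
If F# is scale degree 1 and the mode makes that degree carry a major triad, the tonic is F# and the mode is major.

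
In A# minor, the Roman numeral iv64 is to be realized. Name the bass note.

iv in A# minor has root D#; the chord is D#-F#-A#.
The figure 64 means second inversion — the fifth is in the bass.

A#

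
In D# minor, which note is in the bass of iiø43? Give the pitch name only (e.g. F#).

B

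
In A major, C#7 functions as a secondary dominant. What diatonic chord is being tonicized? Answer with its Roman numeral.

The chord is a dominant seventh chord on C#.
A dominant resolves down a perfect fifth: C# → F#. In A major, F# is scale degree 6, i.e. vi.

vi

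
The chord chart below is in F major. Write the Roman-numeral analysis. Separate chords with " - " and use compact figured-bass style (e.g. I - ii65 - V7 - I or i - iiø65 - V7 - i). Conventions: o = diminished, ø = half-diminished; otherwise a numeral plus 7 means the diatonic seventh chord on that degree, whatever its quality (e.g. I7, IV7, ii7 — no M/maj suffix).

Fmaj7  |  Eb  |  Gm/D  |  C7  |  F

I7 - bVII - ii64 - V7 - I

Fmaj7 has root F, degree 1 in F major, so I7.
Eb is non-diatonic — bVII, a mixture chord from F minor.
Gm/D: root G is the supertonic; minor triad there is ii64.
C7 has root C, degree 5 in F major, so V7.
F has root F, degree 1 in F major, so I.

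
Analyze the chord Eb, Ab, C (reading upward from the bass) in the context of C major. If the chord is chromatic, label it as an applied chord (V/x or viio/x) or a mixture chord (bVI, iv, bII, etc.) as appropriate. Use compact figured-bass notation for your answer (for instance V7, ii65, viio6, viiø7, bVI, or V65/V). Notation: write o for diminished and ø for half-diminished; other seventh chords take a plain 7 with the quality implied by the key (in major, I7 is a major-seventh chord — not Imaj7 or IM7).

bVI64

The pitches Ab-C-Eb form a major triad rooted on Ab.
Ab is the lowered sixth degree of C major (diatonic 6 would be A). This is a major triad on the lowered sixth degree, borrowed from the parallel minor.
With Eb in the bass the chord is in second inversion, so the figured bass is 64.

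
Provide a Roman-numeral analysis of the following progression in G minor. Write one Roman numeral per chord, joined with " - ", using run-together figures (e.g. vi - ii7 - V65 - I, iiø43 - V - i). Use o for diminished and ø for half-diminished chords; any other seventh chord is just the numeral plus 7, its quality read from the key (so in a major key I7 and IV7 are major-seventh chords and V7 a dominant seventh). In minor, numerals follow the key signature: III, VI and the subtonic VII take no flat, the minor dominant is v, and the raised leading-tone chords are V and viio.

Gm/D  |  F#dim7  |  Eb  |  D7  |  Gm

i64 - viio7 - VI - V7 - i

Gm/D has root G, degree 1 in G minor, so i64.
F#dim7 has root F#, degree 7 in G minor, so viio7.
Eb has root Eb, degree 6 in G minor, so VI.
D7: dominant seventh chord on D = scale degree 5 → V7.
Gm: minor triad on G = scale degree 1 → i.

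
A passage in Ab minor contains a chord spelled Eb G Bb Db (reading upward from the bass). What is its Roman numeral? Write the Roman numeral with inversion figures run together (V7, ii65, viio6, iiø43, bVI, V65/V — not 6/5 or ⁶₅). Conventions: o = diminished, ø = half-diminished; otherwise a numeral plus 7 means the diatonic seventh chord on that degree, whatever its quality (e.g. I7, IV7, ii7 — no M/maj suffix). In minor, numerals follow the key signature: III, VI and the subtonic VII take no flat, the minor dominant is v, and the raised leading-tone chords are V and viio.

The pitches Eb-G-Bb-Db form a dominant seventh chord rooted on Eb.
Eb is scale degree 5 in Ab minor, and a dominant seventh chord on that degree is written V7.

V7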